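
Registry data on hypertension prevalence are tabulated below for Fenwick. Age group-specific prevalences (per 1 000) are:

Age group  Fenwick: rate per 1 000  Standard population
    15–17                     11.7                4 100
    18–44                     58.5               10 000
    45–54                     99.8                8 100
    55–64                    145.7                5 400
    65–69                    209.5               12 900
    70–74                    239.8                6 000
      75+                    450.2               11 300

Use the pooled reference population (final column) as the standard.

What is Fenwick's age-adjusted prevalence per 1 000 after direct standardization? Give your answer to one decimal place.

Standard total = 57 800; weights = 0.0709, 0.1730, 0.1401, 0.0934, 0.2232, 0.1038, 0.1955.
Standardized rate: 0.0709×11.7 + 0.1730×58.5 + 0.1401×99.8 + 0.0934×145.7 + 0.2232×209.5 + 0.1038×239.8 + 0.1955×450.2 = 198.2135 per 1 000.

198.2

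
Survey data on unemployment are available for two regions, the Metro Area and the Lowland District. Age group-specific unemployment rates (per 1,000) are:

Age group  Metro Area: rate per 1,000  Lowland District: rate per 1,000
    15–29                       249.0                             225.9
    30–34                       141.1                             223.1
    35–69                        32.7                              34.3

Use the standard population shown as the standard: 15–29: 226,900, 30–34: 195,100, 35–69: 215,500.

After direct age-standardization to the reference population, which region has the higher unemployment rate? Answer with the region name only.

Lowland District

Standard total = 637,500; weights = 0.3559, 0.3060, 0.3380.
The Metro Area: 0.3559×249.0 + 0.3060×141.1 + 0.3380×32.7 = 142.8605 per 1,000.
The Lowland District: 0.3559×225.9 + 0.3060×223.1 + 0.3380×34.3 = 160.2748 per 1,000.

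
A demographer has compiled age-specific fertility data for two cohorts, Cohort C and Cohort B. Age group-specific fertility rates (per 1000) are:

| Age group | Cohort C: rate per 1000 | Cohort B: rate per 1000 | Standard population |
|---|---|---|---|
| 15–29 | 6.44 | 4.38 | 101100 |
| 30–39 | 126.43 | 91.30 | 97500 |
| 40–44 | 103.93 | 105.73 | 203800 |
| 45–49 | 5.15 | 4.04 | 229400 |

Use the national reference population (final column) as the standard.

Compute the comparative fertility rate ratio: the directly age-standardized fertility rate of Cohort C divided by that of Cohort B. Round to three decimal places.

Standard total = 631800; weights = 0.1600, 0.1543, 0.3226, 0.3631.
Cohort C: 0.1600×6.44 + 0.1543×126.43 + 0.3226×103.93 + 0.3631×5.15 = 55.9360 per 1000.
Cohort B: 0.1600×4.38 + 0.1543×91.30 + 0.3226×105.73 + 0.3631×4.04 = 50.3626 per 1000.
Ratio = 55.9360 ÷ 50.3626 = 1.11066.

1.111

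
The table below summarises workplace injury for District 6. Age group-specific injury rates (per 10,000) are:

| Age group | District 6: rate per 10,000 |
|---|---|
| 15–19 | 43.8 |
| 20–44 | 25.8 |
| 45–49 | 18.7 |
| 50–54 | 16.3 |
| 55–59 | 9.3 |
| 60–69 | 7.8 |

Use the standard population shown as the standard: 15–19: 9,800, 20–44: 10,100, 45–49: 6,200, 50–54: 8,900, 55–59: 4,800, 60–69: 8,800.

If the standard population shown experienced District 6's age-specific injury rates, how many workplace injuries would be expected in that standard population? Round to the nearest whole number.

Expected workplace injuries = Σ (standard pop × age-specific rate ÷ 10,000)
= 9,800×43.8/10,000 + 10,100×25.8/10,000 + 6,200×18.7/10,000 + 8,900×16.3/10,000 + 4,800×9.3/10,000 + 8,800×7.8/10,000
= 42.92 + 26.06 + 11.59 + 14.51 + 4.46 + 6.86 = 106.41.

106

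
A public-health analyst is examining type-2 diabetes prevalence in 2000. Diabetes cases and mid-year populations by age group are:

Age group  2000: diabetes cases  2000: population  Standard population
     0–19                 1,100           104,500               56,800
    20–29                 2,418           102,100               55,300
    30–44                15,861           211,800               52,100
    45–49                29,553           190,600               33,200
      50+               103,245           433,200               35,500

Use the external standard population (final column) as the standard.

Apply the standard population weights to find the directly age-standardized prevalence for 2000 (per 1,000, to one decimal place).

Age-specific rates per 1,000 for 2000: 10.526, 23.683, 74.887, 155.052, 238.331.
Standard total = 232,900; weights = 0.2439, 0.2374, 0.2237, 0.1426, 0.1524.
Standardized rate: 0.2439×10.526 + 0.2374×23.683 + 0.2237×74.887 + 0.1426×155.052 + 0.1524×238.331 = 83.3733 per 1,000.

83.4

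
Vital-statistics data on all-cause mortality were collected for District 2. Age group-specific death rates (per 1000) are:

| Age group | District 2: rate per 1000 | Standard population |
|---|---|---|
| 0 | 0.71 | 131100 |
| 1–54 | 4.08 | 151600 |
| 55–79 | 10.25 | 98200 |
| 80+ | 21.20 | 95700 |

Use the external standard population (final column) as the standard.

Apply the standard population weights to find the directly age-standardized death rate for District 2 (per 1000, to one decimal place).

7.9

Standard total = 476600; weights = 0.2751, 0.3181, 0.2060, 0.2008.
Standardized rate: 0.2751×0.71 + 0.3181×4.08 + 0.2060×10.25 + 0.2008×21.20 = 7.8619 per 1000.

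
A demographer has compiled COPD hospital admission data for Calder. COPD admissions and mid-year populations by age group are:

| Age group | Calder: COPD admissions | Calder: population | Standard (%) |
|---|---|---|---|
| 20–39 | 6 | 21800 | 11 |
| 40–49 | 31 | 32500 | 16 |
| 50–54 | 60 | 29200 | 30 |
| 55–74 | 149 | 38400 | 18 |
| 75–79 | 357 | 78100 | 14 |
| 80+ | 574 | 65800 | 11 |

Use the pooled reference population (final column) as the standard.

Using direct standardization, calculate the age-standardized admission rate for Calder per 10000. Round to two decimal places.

Age-specific rates per 10000 for Calder: 2.75, 9.54, 20.55, 38.80, 45.71, 87.23.
Standard weights: 0.11, 0.16, 0.30, 0.18, 0.14, 0.11.
Standardized rate: 0.1100×2.75 + 0.1600×9.54 + 0.3000×20.55 + 0.1800×38.80 + 0.1400×45.71 + 0.1100×87.23 = 30.9729 per 10000.

30.97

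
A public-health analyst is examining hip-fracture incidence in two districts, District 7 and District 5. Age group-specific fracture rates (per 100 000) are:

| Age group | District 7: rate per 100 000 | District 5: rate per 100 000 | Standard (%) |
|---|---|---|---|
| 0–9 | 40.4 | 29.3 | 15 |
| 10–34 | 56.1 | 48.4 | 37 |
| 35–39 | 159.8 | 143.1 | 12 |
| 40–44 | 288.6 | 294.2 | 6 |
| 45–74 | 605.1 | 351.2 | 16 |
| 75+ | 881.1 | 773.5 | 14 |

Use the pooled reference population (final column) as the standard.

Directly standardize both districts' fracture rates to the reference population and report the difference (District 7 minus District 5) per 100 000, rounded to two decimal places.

Standard weights: 0.15, 0.37, 0.12, 0.06, 0.16, 0.14.
District 7: 0.1500×40.4 + 0.3700×56.1 + 0.1200×159.8 + 0.0600×288.6 + 0.1600×605.1 + 0.1400×881.1 = 283.4790 per 100 000.
District 5: 0.1500×29.3 + 0.3700×48.4 + 0.1200×143.1 + 0.0600×294.2 + 0.1600×351.2 + 0.1400×773.5 = 221.6090 per 100 000.
Difference = 283.4790 − 221.6090 = 61.8700.

61.87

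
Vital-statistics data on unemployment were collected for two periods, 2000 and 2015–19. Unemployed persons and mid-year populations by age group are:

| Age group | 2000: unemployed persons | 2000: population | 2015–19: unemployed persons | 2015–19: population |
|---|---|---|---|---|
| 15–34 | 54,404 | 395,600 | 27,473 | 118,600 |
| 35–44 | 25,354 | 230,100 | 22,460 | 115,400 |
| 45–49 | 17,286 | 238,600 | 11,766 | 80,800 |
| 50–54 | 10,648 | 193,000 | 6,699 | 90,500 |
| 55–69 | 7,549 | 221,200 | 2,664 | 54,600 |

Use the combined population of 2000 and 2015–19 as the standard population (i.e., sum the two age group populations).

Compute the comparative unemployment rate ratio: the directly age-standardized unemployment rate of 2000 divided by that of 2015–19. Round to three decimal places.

Age-specific rates per 1,000 for 2000: 137.523, 110.187, 72.448, 55.171, 34.127.
For 2015–19: 231.644, 194.627, 145.619, 74.022, 48.791.
Combined standard total = 1,738,400; weights = 0.2958, 0.1987, 0.1837, 0.1631, 0.1587.
2000: 0.2958×137.523 + 0.1987×110.187 + 0.1837×72.448 + 0.1631×55.171 + 0.1587×34.127 = 90.2996 per 1,000.
2015–19: 0.2958×231.644 + 0.1987×194.627 + 0.1837×145.619 + 0.1631×74.022 + 0.1587×48.791 = 153.7665 per 1,000.
Ratio = 90.2996 ÷ 153.7665 = 0.58725.

0.587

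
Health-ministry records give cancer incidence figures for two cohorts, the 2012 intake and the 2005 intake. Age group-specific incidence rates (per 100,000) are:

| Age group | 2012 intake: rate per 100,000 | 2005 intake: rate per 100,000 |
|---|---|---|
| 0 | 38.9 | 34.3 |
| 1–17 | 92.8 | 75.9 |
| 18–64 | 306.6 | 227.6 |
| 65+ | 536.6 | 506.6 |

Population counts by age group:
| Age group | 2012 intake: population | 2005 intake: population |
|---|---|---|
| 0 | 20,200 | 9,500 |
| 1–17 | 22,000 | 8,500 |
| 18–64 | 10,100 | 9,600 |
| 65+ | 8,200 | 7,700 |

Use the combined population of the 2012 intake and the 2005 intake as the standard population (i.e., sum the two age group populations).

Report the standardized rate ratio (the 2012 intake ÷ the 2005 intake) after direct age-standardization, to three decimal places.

Combined standard total = 95,800; weights = 0.3100, 0.3184, 0.2056, 0.1660.
The 2012 intake: 0.3100×38.9 + 0.3184×92.8 + 0.2056×306.6 + 0.1660×536.6 = 193.7128 per 100,000.
The 2005 intake: 0.3100×34.3 + 0.3184×75.9 + 0.2056×227.6 + 0.1660×506.6 = 165.6818 per 100,000.
Ratio = 193.7128 ÷ 165.6818 = 1.16919.

1.169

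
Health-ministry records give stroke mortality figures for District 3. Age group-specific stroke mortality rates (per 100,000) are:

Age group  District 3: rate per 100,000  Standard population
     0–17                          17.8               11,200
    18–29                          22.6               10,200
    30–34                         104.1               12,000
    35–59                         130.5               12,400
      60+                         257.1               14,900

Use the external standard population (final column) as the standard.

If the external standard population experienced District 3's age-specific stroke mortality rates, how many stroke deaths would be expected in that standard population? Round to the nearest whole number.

71

Expected stroke deaths = Σ (standard pop × age-specific rate ÷ 100,000)
= 11,200×17.8/100,000 + 10,200×22.6/100,000 + 12,000×104.1/100,000 + 12,400×130.5/100,000 + 14,900×257.1/100,000
= 1.99 + 2.31 + 12.49 + 16.18 + 38.31 = 71.28.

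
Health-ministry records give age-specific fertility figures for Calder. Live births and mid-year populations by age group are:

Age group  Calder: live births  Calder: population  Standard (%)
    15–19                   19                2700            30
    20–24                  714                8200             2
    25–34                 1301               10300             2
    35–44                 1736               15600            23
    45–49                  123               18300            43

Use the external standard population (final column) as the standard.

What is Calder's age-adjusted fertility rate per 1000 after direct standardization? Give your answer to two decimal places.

Age-specific rates per 1000 for Calder: 7.037, 87.073, 126.311, 111.282, 6.721.
Standard weights: 0.30, 0.02, 0.02, 0.23, 0.43.
Standardized rate: 0.3000×7.037 + 0.0200×87.073 + 0.0200×126.311 + 0.2300×111.282 + 0.4300×6.721 = 34.8638 per 1000.

34.86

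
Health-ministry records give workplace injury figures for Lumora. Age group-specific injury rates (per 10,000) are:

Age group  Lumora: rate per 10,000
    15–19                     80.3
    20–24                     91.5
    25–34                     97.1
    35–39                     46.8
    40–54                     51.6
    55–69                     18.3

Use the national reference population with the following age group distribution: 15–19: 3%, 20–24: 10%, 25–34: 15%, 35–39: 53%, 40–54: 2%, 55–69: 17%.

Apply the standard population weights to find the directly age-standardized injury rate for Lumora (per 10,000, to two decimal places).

Standard weights: 0.03, 0.10, 0.15, 0.53, 0.02, 0.17.
Standardized rate: 0.0300×80.3 + 0.1000×91.5 + 0.1500×97.1 + 0.5300×46.8 + 0.0200×51.6 + 0.1700×18.3 = 55.0710 per 10,000.

55.07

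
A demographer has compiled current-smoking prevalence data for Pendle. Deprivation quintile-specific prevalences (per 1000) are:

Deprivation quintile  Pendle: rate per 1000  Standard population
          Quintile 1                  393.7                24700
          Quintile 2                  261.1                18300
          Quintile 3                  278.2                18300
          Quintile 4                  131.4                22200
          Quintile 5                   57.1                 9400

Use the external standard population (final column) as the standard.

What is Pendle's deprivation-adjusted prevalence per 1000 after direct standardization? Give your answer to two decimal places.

248.09

Standard total = 92900; weights = 0.2659, 0.1970, 0.1970, 0.2390, 0.1012.
Standardized rate: 0.2659×393.7 + 0.1970×261.1 + 0.1970×278.2 + 0.2390×131.4 + 0.1012×57.1 = 248.0883 per 1000.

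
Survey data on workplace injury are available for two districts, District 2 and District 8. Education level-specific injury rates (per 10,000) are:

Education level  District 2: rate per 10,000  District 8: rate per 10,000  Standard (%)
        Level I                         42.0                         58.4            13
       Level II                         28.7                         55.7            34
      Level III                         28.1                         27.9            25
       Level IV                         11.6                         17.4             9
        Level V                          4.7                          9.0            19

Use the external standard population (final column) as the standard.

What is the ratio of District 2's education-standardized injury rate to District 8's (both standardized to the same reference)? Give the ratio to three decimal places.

Standard weights: 0.13, 0.34, 0.25, 0.09, 0.19.
District 2: 0.1300×42.0 + 0.3400×28.7 + 0.2500×28.1 + 0.0900×11.6 + 0.1900×4.7 = 24.1800 per 10,000.
District 8: 0.1300×58.4 + 0.3400×55.7 + 0.2500×27.9 + 0.0900×17.4 + 0.1900×9.0 = 36.7810 per 10,000.
Ratio = 24.1800 ÷ 36.7810 = 0.65740.

0.657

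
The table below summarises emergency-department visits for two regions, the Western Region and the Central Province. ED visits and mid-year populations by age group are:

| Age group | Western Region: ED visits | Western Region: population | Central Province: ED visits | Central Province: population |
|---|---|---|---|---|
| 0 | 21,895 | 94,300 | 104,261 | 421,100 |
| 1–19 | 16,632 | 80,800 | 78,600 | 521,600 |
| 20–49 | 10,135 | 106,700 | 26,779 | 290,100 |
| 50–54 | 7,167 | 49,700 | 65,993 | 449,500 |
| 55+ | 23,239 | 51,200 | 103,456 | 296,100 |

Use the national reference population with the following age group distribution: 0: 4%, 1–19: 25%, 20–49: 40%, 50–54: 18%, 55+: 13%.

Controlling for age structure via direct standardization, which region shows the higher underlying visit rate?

Western Region

Age-specific rates per 1,000 for the Western Region: 232.185, 205.842, 94.986, 144.205, 453.887.
For the Central Province: 247.592, 150.690, 92.310, 146.814, 349.395.
Standard weights: 0.04, 0.25, 0.40, 0.18, 0.13.
The Western Region: 0.0400×232.185 + 0.2500×205.842 + 0.4000×94.986 + 0.1800×144.205 + 0.1300×453.887 = 183.7044 per 1,000.
The Central Province: 0.0400×247.592 + 0.2500×150.690 + 0.4000×92.310 + 0.1800×146.814 + 0.1300×349.395 = 156.3480 per 1,000.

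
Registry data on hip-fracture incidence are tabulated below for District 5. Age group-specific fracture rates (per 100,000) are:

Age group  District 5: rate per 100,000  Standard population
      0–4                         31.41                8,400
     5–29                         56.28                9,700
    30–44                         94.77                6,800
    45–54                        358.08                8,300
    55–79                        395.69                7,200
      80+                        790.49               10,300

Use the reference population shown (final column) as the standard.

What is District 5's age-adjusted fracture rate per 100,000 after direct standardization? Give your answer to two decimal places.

Standard total = 50,700; weights = 0.1657, 0.1913, 0.1341, 0.1637, 0.1420, 0.2032.
Standardized rate: 0.1657×31.41 + 0.1913×56.28 + 0.1341×94.77 + 0.1637×358.08 + 0.1420×395.69 + 0.2032×790.49 = 304.0883 per 100,000.

304.09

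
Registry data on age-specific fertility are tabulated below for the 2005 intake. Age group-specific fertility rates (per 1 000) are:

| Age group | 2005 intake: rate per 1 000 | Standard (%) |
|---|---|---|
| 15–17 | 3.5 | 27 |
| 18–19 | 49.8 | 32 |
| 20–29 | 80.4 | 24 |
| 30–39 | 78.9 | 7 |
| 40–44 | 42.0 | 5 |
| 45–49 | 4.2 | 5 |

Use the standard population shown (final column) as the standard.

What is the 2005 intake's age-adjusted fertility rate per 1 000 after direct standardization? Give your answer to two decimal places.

44.01

Standard weights: 0.27, 0.32, 0.24, 0.07, 0.05, 0.05.
Standardized rate: 0.2700×3.5 + 0.3200×49.8 + 0.2400×80.4 + 0.0700×78.9 + 0.0500×42.0 + 0.0500×4.2 = 44.0100 per 1 000.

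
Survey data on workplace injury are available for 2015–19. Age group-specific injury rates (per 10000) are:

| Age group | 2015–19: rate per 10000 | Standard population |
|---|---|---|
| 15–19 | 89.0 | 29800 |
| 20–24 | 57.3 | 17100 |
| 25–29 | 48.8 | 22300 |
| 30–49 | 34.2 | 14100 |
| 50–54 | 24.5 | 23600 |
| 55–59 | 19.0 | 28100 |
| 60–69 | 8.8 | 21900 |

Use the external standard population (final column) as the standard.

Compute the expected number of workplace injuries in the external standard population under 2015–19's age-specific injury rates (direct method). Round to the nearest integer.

651

Expected workplace injuries = Σ (standard pop × age-specific rate ÷ 10000)
= 29800×89.0/10000 + 17100×57.3/10000 + 22300×48.8/10000 + 14100×34.2/10000 + 23600×24.5/10000 + 28100×19.0/10000 + 21900×8.8/10000
= 265.22 + 97.98 + 108.82 + 48.22 + 57.82 + 53.39 + 19.27 = 650.73.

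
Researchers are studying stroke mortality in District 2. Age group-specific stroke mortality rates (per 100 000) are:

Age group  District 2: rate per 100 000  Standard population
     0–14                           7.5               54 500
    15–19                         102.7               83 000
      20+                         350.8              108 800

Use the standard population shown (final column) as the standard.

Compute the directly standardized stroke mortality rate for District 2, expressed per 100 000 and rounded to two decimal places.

Standard total = 246 300; weights = 0.2213, 0.3370, 0.4417.
Standardized rate: 0.2213×7.5 + 0.3370×102.7 + 0.4417×350.8 = 191.2298 per 100 000.

191.23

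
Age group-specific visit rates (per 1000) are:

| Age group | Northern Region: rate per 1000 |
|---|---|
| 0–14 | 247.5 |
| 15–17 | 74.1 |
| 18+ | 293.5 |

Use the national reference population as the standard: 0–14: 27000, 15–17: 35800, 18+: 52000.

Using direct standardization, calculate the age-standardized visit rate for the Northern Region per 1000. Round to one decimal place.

214.3

Standard total = 114800; weights = 0.2352, 0.3118, 0.4530.
Standardized rate: 0.2352×247.5 + 0.3118×74.1 + 0.4530×293.5 = 214.2620 per 1000.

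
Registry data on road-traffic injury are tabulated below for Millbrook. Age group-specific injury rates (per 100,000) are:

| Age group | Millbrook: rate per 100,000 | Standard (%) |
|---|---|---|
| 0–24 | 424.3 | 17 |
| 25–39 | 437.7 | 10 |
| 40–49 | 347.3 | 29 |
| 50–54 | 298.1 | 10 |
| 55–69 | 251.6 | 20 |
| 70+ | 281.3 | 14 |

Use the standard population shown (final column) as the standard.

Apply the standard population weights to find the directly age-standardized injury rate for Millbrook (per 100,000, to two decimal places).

Standard weights: 0.17, 0.10, 0.29, 0.10, 0.20, 0.14.
Standardized rate: 0.1700×424.3 + 0.1000×437.7 + 0.2900×347.3 + 0.1000×298.1 + 0.2000×251.6 + 0.1400×281.3 = 336.1300 per 100,000.

336.13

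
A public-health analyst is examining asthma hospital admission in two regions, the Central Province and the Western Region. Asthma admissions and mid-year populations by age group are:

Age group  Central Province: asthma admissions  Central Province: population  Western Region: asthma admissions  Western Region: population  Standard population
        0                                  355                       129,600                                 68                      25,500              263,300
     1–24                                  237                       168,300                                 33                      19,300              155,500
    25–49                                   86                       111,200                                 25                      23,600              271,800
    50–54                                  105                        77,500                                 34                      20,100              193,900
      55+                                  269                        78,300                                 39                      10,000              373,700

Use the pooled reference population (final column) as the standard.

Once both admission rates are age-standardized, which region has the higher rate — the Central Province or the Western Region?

Western Region

Age-specific rates per 10,000 for the Central Province: 27.39, 14.08, 7.73, 13.55, 34.36.
For the Western Region: 26.67, 17.10, 10.59, 16.92, 39.00.
Standard total = 1,258,200; weights = 0.2093, 0.1236, 0.2160, 0.1541, 0.2970.
The Central Province: 0.2093×27.39 + 0.1236×14.08 + 0.2160×7.73 + 0.1541×13.55 + 0.2970×34.36 = 21.4351 per 10,000.
The Western Region: 0.2093×26.67 + 0.1236×17.10 + 0.2160×10.59 + 0.1541×16.92 + 0.2970×39.00 = 24.1723 per 10,000.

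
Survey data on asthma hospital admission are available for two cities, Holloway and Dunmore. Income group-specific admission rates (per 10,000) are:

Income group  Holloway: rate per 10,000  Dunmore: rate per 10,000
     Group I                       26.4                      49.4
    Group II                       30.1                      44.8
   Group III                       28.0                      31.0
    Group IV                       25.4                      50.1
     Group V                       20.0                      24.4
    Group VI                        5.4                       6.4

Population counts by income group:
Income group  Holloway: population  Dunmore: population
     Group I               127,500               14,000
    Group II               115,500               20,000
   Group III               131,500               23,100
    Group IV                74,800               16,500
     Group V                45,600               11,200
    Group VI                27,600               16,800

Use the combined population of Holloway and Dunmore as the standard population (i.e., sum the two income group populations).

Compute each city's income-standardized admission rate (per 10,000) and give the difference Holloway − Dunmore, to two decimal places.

Combined standard total = 624,100; weights = 0.2267, 0.2171, 0.2477, 0.1463, 0.0910, 0.0711.
Holloway: 0.2267×26.4 + 0.2171×30.1 + 0.2477×28.0 + 0.1463×25.4 + 0.0910×20.0 + 0.0711×5.4 = 25.3769 per 10,000.
Dunmore: 0.2267×49.4 + 0.2171×44.8 + 0.2477×31.0 + 0.1463×50.1 + 0.0910×24.4 + 0.0711×6.4 = 38.6113 per 10,000.
Difference = 25.3769 − 38.6113 = -13.2344.

-13.23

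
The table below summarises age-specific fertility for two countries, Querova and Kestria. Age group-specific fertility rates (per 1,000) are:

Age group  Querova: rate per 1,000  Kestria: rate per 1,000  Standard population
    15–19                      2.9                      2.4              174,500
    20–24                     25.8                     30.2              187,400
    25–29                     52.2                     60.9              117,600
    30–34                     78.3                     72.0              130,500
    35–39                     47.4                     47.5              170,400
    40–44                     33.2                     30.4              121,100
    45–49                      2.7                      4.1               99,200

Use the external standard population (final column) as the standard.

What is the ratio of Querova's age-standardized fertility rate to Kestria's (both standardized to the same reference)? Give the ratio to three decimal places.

Standard total = 1,000,700; weights = 0.1744, 0.1873, 0.1175, 0.1304, 0.1703, 0.1210, 0.0991.
Querova: 0.1744×2.9 + 0.1873×25.8 + 0.1175×52.2 + 0.1304×78.3 + 0.1703×47.4 + 0.1210×33.2 + 0.0991×2.7 = 34.0393 per 1,000.
Kestria: 0.1744×2.4 + 0.1873×30.2 + 0.1175×60.9 + 0.1304×72.0 + 0.1703×47.5 + 0.1210×30.4 + 0.0991×4.1 = 34.7939 per 1,000.
Ratio = 34.0393 ÷ 34.7939 = 0.97831.

0.978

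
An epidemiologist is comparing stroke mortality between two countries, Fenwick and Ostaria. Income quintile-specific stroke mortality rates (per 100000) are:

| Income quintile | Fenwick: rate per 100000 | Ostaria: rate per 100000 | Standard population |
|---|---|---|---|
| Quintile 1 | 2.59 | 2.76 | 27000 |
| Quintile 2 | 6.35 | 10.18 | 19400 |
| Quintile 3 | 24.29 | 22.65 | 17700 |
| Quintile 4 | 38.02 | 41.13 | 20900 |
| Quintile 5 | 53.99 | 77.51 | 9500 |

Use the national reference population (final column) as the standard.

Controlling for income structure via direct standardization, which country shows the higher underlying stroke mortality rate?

Standard total = 94500; weights = 0.2857, 0.2053, 0.1873, 0.2212, 0.1005.
Fenwick: 0.2857×2.59 + 0.2053×6.35 + 0.1873×24.29 + 0.2212×38.02 + 0.1005×53.99 = 20.4294 per 100000.
Ostaria: 0.2857×2.76 + 0.2053×10.18 + 0.1873×22.65 + 0.2212×41.13 + 0.1005×77.51 = 24.0093 per 100000.

Ostaria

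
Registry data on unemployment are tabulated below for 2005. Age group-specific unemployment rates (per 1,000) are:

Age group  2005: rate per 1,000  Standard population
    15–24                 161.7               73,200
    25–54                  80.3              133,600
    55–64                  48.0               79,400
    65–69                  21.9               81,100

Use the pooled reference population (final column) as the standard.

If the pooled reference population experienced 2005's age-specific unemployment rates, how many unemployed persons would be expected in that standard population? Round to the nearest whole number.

28152

Expected unemployed persons = Σ (standard pop × age-specific rate ÷ 1,000)
= 73,200×161.7/1,000 + 133,600×80.3/1,000 + 79,400×48.0/1,000 + 81,100×21.9/1,000
= 11836.44 + 10728.08 + 3811.20 + 1776.09 = 28151.81.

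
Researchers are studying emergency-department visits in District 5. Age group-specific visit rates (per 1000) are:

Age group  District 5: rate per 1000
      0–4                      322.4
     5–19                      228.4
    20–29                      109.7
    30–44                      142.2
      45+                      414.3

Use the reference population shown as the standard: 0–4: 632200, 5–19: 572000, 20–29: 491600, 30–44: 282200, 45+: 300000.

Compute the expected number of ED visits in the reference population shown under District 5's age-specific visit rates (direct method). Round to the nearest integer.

552813

Expected ED visits = Σ (standard pop × age-specific rate ÷ 1000)
= 632200×322.4/1000 + 572000×228.4/1000 + 491600×109.7/1000 + 282200×142.2/1000 + 300000×414.3/1000
= 203821.28 + 130644.80 + 53928.52 + 40128.84 + 124290.00 = 552813.44.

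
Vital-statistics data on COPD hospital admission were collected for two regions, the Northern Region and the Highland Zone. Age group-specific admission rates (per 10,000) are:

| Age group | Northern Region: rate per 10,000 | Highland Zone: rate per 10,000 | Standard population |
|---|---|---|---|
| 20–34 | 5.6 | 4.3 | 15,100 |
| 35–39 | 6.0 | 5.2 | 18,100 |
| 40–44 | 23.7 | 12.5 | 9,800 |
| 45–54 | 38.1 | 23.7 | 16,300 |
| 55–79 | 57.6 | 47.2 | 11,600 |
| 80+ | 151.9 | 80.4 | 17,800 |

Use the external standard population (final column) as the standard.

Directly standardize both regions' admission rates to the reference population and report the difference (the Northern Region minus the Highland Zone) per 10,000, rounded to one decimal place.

Standard total = 88,700; weights = 0.1702, 0.2041, 0.1105, 0.1838, 0.1308, 0.2007.
The Northern Region: 0.1702×5.6 + 0.2041×6.0 + 0.1105×23.7 + 0.1838×38.1 + 0.1308×57.6 + 0.2007×151.9 = 49.8132 per 10,000.
The Highland Zone: 0.1702×4.3 + 0.2041×5.2 + 0.1105×12.5 + 0.1838×23.7 + 0.1308×47.2 + 0.2007×80.4 = 29.8365 per 10,000.
Difference = 49.8132 − 29.8365 = 19.9767.

20.0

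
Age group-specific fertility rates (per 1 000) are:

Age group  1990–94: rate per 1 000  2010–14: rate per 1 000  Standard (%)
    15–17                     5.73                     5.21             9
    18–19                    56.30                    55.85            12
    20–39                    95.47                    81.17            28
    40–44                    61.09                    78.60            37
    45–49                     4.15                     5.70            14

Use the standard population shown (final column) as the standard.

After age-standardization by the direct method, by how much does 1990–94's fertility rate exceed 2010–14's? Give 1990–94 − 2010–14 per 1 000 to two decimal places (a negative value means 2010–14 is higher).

Standard weights: 0.09, 0.12, 0.28, 0.37, 0.14.
1990–94: 0.0900×5.73 + 0.1200×56.30 + 0.2800×95.47 + 0.3700×61.09 + 0.1400×4.15 = 57.1876 per 1 000.
2010–14: 0.0900×5.21 + 0.1200×55.85 + 0.2800×81.17 + 0.3700×78.60 + 0.1400×5.70 = 59.7785 per 1 000.
Difference = 57.1876 − 59.7785 = -2.5909.

-2.59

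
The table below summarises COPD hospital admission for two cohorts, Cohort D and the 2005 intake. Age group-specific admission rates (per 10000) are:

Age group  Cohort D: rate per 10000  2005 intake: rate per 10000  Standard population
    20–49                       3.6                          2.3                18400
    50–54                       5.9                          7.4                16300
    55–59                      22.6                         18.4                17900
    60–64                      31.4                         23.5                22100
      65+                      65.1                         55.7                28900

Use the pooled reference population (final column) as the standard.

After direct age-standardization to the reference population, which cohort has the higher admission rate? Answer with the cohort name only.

Standard total = 103600; weights = 0.1776, 0.1573, 0.1728, 0.2133, 0.2790.
Cohort D: 0.1776×3.6 + 0.1573×5.9 + 0.1728×22.6 + 0.2133×31.4 + 0.2790×65.1 = 30.3309 per 10000.
The 2005 intake: 0.1776×2.3 + 0.1573×7.4 + 0.1728×18.4 + 0.2133×23.5 + 0.2790×55.7 = 25.3029 per 10000.

Cohort D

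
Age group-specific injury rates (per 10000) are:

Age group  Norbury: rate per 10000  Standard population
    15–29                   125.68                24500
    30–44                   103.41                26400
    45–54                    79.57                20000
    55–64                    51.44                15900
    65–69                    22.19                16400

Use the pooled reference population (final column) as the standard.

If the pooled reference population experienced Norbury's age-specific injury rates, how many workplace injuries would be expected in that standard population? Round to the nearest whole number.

858

Expected workplace injuries = Σ (standard pop × age-specific rate ÷ 10000)
= 24500×125.68/10000 + 26400×103.41/10000 + 20000×79.57/10000 + 15900×51.44/10000 + 16400×22.19/10000
= 307.92 + 273.00 + 159.14 + 81.79 + 36.39 = 858.24.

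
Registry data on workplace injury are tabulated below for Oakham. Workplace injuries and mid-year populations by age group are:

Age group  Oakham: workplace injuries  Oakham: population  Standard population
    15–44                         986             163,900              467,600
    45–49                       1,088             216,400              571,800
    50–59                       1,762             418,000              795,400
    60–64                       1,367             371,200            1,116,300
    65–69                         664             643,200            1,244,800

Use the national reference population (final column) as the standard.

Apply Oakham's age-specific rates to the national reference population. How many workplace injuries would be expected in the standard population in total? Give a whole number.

Age-specific rates per 10,000 for Oakham: 60.16, 50.28, 42.15, 36.83, 10.32.
Expected workplace injuries = Σ (standard pop × age-specific rate ÷ 10,000)
= 467,600×60.16/10,000 + 571,800×50.28/10,000 + 795,400×42.15/10,000 + 1,116,300×36.83/10,000 + 1,244,800×10.32/10,000
= 2813.02 + 2874.85 + 3352.86 + 4110.94 + 1285.05 = 14436.73.

14437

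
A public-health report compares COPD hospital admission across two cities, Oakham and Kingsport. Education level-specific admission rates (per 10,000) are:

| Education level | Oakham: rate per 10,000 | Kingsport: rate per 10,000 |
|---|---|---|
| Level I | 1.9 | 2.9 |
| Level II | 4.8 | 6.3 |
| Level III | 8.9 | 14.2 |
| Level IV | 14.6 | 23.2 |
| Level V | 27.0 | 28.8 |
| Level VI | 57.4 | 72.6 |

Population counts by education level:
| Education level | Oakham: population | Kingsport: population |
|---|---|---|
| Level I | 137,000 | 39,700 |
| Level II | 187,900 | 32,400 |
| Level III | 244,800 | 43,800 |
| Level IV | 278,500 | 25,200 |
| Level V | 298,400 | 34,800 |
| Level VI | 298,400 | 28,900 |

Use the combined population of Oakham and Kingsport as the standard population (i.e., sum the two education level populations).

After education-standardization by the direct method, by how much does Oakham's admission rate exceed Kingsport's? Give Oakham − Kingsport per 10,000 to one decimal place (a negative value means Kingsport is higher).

-6.2

Combined standard total = 1,649,800; weights = 0.1071, 0.1335, 0.1749, 0.1841, 0.2020, 0.1984.
Oakham: 0.1071×1.9 + 0.1335×4.8 + 0.1749×8.9 + 0.1841×14.6 + 0.2020×27.0 + 0.1984×57.4 = 21.9294 per 10,000.
Kingsport: 0.1071×2.9 + 0.1335×6.3 + 0.1749×14.2 + 0.1841×23.2 + 0.2020×28.8 + 0.1984×72.6 = 28.1261 per 10,000.
Difference = 21.9294 − 28.1261 = -6.1967.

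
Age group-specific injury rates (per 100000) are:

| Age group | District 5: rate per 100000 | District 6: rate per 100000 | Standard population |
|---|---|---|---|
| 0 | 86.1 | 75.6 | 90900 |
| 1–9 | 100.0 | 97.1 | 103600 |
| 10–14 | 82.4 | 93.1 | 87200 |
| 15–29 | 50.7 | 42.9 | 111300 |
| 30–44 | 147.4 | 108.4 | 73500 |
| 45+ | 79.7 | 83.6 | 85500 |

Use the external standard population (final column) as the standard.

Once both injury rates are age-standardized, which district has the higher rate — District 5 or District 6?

District 5

Standard total = 552000; weights = 0.1647, 0.1877, 0.1580, 0.2016, 0.1332, 0.1549.
District 5: 0.1647×86.1 + 0.1877×100.0 + 0.1580×82.4 + 0.2016×50.7 + 0.1332×147.4 + 0.1549×79.7 = 88.1575 per 100000.
District 6: 0.1647×75.6 + 0.1877×97.1 + 0.1580×93.1 + 0.2016×42.9 + 0.1332×108.4 + 0.1549×83.6 = 81.4128 per 100000.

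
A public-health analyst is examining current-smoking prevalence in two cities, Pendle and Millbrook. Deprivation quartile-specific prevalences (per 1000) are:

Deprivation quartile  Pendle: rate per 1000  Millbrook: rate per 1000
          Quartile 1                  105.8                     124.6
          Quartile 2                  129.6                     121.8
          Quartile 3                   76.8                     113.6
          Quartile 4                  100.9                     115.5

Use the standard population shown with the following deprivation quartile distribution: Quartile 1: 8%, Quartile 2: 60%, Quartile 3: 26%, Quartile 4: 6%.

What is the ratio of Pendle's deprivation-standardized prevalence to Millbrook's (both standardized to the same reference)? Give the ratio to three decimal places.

0.939

Standard weights: 0.08, 0.60, 0.26, 0.06.
Pendle: 0.0800×105.8 + 0.6000×129.6 + 0.2600×76.8 + 0.0600×100.9 = 112.2460 per 1000.
Millbrook: 0.0800×124.6 + 0.6000×121.8 + 0.2600×113.6 + 0.0600×115.5 = 119.5140 per 1000.
Ratio = 112.2460 ÷ 119.5140 = 0.93919.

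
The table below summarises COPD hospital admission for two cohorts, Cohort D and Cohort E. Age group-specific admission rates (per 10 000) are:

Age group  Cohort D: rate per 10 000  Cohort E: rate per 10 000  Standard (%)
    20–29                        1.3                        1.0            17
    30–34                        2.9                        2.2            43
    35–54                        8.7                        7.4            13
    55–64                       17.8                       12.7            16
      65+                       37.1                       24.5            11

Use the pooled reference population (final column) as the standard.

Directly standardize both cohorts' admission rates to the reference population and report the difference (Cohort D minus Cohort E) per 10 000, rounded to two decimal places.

Standard weights: 0.17, 0.43, 0.13, 0.16, 0.11.
Cohort D: 0.1700×1.3 + 0.4300×2.9 + 0.1300×8.7 + 0.1600×17.8 + 0.1100×37.1 = 9.5280 per 10 000.
Cohort E: 0.1700×1.0 + 0.4300×2.2 + 0.1300×7.4 + 0.1600×12.7 + 0.1100×24.5 = 6.8050 per 10 000.
Difference = 9.5280 − 6.8050 = 2.7230.

2.72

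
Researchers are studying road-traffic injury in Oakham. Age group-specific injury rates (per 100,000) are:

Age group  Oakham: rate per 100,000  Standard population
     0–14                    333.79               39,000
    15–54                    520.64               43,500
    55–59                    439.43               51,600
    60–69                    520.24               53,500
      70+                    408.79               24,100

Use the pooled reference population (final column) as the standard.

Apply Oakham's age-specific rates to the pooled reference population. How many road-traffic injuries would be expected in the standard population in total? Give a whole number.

Expected road-traffic injuries = Σ (standard pop × age-specific rate ÷ 100,000)
= 39,000×333.79/100,000 + 43,500×520.64/100,000 + 51,600×439.43/100,000 + 53,500×520.24/100,000 + 24,100×408.79/100,000
= 130.18 + 226.48 + 226.75 + 278.33 + 98.52 = 960.25.

960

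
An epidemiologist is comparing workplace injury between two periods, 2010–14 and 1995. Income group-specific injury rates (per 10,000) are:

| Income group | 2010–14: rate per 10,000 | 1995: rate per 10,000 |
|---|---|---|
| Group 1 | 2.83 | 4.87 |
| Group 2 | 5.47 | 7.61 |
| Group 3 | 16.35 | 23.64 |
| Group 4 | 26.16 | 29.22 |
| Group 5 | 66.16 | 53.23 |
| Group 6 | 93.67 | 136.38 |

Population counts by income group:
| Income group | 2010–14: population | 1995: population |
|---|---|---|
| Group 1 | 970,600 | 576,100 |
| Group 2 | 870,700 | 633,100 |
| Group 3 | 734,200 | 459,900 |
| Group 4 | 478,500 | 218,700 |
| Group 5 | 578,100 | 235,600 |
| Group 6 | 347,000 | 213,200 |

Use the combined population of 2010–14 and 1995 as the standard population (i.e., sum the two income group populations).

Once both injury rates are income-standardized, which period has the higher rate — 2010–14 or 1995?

Combined standard total = 6,315,700; weights = 0.2449, 0.2381, 0.1891, 0.1104, 0.1288, 0.0887.
2010–14: 0.2449×2.83 + 0.2381×5.47 + 0.1891×16.35 + 0.1104×26.16 + 0.1288×66.16 + 0.0887×93.67 = 24.8070 per 10,000.
1995: 0.2449×4.87 + 0.2381×7.61 + 0.1891×23.64 + 0.1104×29.22 + 0.1288×53.23 + 0.0887×136.38 = 29.6547 per 10,000.

1995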